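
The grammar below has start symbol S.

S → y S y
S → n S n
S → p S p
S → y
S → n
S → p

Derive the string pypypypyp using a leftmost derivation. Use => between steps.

S => pSp   [S → p S p]
pSp => pySyp   [S → y S y]
pySyp => pypSpyp   [S → p S p]
pypSpyp => pypySypyp   [S → y S y]
pypySypyp => pypypypyp   [S → p]

S=>pSp=>pySyp=>pypSpyp=>pypySypyp=>pypypypyp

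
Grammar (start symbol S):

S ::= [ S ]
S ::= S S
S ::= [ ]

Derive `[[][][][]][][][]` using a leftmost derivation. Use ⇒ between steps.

S ⇒ SS ⇒ SSS ⇒ SSSS ⇒ [S]SSS ⇒ [SS]SSS ⇒ [SSS]SSS ⇒ [SSSS]SSS ⇒ [[]SSS]SSS ⇒ [[][]SS]SSS ⇒ [[][][]S]SSS ⇒ [[][][][]]SSS ⇒ [[][][][]][]SS ⇒ [[][][][]][][]S ⇒ [[][][][]][][][]

S ⇒ SS   [S ::= S S]
SS ⇒ SSS   [S ::= S S]
SSS ⇒ SSSS   [S ::= S S]
SSSS ⇒ [S]SSS   [S ::= [ S ]]
[S]SSS ⇒ [SS]SSS   [S ::= S S]
[SS]SSS ⇒ [SSS]SSS   [S ::= S S]
[SSS]SSS ⇒ [SSSS]SSS   [S ::= S S]
[SSSS]SSS ⇒ [[]SSS]SSS   [S ::= [ ]]
[[]SSS]SSS ⇒ [[][]SS]SSS   [S ::= [ ]]
[[][]SS]SSS ⇒ [[][][]S]SSS   [S ::= [ ]]
[[][][]S]SSS ⇒ [[][][][]]SSS   [S ::= [ ]]
[[][][][]]SSS ⇒ [[][][][]][]SS   [S ::= [ ]]
[[][][][]][]SS ⇒ [[][][][]][][]S   [S ::= [ ]]
[[][][][]][][]S ⇒ [[][][][]][][][]   [S ::= [ ]]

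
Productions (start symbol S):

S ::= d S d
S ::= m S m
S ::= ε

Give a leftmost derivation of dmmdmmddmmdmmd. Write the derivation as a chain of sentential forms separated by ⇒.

S⇒dSd⇒dmSmd⇒dmmSmmd⇒dmmdSdmmd⇒dmmdmSmdmmd⇒dmmdmmSmmdmmd⇒dmmdmmdSdmmdmmd⇒dmmdmmddmmdmmd

S ⇒ dSd   [S ::= d S d]
dSd ⇒ dmSmd   [S ::= m S m]
dmSmd ⇒ dmmSmmd   [S ::= m S m]
dmmSmmd ⇒ dmmdSdmmd   [S ::= d S d]
dmmdSdmmd ⇒ dmmdmSmdmmd   [S ::= m S m]
dmmdmSmdmmd ⇒ dmmdmmSmmdmmd   [S ::= m S m]
dmmdmmSmmdmmd ⇒ dmmdmmdSdmmdmmd   [S ::= d S d]
dmmdmmdSdmmdmmd ⇒ dmmdmmddmmdmmd   [S ::= ε]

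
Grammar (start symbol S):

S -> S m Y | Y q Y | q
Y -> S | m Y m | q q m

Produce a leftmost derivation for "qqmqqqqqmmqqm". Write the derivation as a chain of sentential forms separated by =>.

S => YqY => qqmqY => qqmqS => qqmqSmY => qqmqYqYmY => qqmqSqYmY => qqmqqqYmY => qqmqqqqqmmY => qqmqqqqqmmqqm

S => YqY   [S -> Y q Y]
YqY => qqmqY   [Y -> q q m]
qqmqY => qqmqS   [Y -> S]
qqmqS => qqmqSmY   [S -> S m Y]
qqmqSmY => qqmqYqYmY   [S -> Y q Y]
qqmqYqYmY => qqmqSqYmY   [Y -> S]
qqmqSqYmY => qqmqqqYmY   [S -> q]
qqmqqqYmY => qqmqqqqqmmY   [Y -> q q m]
qqmqqqqqmmY => qqmqqqqqmmqqm   [Y -> q q m]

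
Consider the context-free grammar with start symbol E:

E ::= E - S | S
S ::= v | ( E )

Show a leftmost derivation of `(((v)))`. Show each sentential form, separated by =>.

E => S => (E) => (S) => ((E)) => ((S)) => (((E))) => (((S))) => (((v)))

E => S   [E ::= S]
S => (E)   [S ::= ( E )]
(E) => (S)   [E ::= S]
(S) => ((E))   [S ::= ( E )]
((E)) => ((S))   [E ::= S]
((S)) => (((E)))   [S ::= ( E )]
(((E))) => (((S)))   [E ::= S]
(((S))) => (((v)))   [S ::= v]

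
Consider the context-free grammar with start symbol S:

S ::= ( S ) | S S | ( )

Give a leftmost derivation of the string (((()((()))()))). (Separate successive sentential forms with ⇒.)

S ⇒ (S)   [S ::= ( S )]
(S) ⇒ ((S))   [S ::= ( S )]
((S)) ⇒ (((S)))   [S ::= ( S )]
(((S))) ⇒ (((SS)))   [S ::= S S]
(((SS))) ⇒ (((()S)))   [S ::= ( )]
(((()S))) ⇒ (((()SS)))   [S ::= S S]
(((()SS))) ⇒ (((()(S)S)))   [S ::= ( S )]
(((()(S)S))) ⇒ (((()((S))S)))   [S ::= ( S )]
(((()((S))S))) ⇒ (((()((()))S)))   [S ::= ( )]
(((()((()))S))) ⇒ (((()((()))())))   [S ::= ( )]

S ⇒ (S) ⇒ ((S)) ⇒ (((S))) ⇒ (((SS))) ⇒ (((()S))) ⇒ (((()SS))) ⇒ (((()(S)S))) ⇒ (((()((S))S))) ⇒ (((()((()))S))) ⇒ (((()((()))())))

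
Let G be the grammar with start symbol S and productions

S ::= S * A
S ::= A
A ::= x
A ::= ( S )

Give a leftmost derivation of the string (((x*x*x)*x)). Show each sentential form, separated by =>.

S => A => (S) => (A) => ((S)) => ((S*A)) => ((A*A)) => (((S)*A)) => (((S*A)*A)) => (((S*A*A)*A)) => (((A*A*A)*A)) => (((x*A*A)*A)) => (((x*x*A)*A)) => (((x*x*x)*A)) => (((x*x*x)*x))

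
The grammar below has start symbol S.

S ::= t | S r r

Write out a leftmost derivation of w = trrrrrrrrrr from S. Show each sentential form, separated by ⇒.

S ⇒ Srr   [S ::= S r r]
Srr ⇒ Srrrr   [S ::= S r r]
Srrrr ⇒ Srrrrrr   [S ::= S r r]
Srrrrrr ⇒ Srrrrrrrr   [S ::= S r r]
Srrrrrrrr ⇒ Srrrrrrrrrr   [S ::= S r r]
Srrrrrrrrrr ⇒ trrrrrrrrrr   [S ::= t]

S⇒Srr⇒Srrrr⇒Srrrrrr⇒Srrrrrrrr⇒Srrrrrrrrrr⇒trrrrrrrrrr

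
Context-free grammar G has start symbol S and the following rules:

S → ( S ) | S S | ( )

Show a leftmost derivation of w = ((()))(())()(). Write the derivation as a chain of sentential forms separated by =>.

S => SS   [S → S S]
SS => SSS   [S → S S]
SSS => SSSS   [S → S S]
SSSS => (S)SSS   [S → ( S )]
(S)SSS => ((S))SSS   [S → ( S )]
((S))SSS => ((()))SSS   [S → ( )]
((()))SSS => ((()))(S)SS   [S → ( S )]
((()))(S)SS => ((()))(())SS   [S → ( )]
((()))(())SS => ((()))(())()S   [S → ( )]
((()))(())()S => ((()))(())()()   [S → ( )]

S => SS => SSS => SSSS => (S)SSS => ((S))SSS => ((()))SSS => ((()))(S)SS => ((()))(())SS => ((()))(())()S => ((()))(())()()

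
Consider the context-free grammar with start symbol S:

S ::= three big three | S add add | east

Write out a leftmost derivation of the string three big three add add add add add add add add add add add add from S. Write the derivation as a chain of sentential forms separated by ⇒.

S ⇒ S add add   [S ::= S add add]
S add add ⇒ S add add add add   [S ::= S add add]
S add add add add ⇒ S add add add add add add   [S ::= S add add]
S add add add add add add ⇒ S add add add add add add add add   [S ::= S add add]
S add add add add add add add add ⇒ S add add add add add add add add add add   [S ::= S add add]
S add add add add add add add add add add ⇒ S add add add add add add add add add add add add   [S ::= S add add]
S add add add add add add add add add add add add ⇒ three big three add add add add add add add add add add add add   [S ::= three big three]

S ⇒ S add add ⇒ S add add add add ⇒ S add add add add add add ⇒ S add add add add add add add add ⇒ S add add add add add add add add add add ⇒ S add add add add add add add add add add add add ⇒ three big three add add add add add add add add add add add add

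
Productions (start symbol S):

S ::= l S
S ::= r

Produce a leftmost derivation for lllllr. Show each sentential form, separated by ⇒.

S ⇒ lS   [S ::= l S]
lS ⇒ llS   [S ::= l S]
llS ⇒ lllS   [S ::= l S]
lllS ⇒ llllS   [S ::= l S]
llllS ⇒ lllllS   [S ::= l S]
lllllS ⇒ lllllr   [S ::= r]

S ⇒ lS ⇒ llS ⇒ lllS ⇒ llllS ⇒ lllllS ⇒ lllllr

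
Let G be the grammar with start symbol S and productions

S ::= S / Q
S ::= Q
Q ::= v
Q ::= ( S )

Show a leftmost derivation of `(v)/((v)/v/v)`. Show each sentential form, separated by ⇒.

S ⇒ S/Q ⇒ Q/Q ⇒ (S)/Q ⇒ (Q)/Q ⇒ (v)/Q ⇒ (v)/(S) ⇒ (v)/(S/Q) ⇒ (v)/(S/Q/Q) ⇒ (v)/(Q/Q/Q) ⇒ (v)/((S)/Q/Q) ⇒ (v)/((Q)/Q/Q) ⇒ (v)/((v)/Q/Q) ⇒ (v)/((v)/v/Q) ⇒ (v)/((v)/v/v)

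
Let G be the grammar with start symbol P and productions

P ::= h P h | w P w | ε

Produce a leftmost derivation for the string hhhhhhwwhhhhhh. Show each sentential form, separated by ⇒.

P ⇒ hPh   [P ::= h P h]
hPh ⇒ hhPhh   [P ::= h P h]
hhPhh ⇒ hhhPhhh   [P ::= h P h]
hhhPhhh ⇒ hhhhPhhhh   [P ::= h P h]
hhhhPhhhh ⇒ hhhhhPhhhhh   [P ::= h P h]
hhhhhPhhhhh ⇒ hhhhhhPhhhhhh   [P ::= h P h]
hhhhhhPhhhhhh ⇒ hhhhhhwPwhhhhhh   [P ::= w P w]
hhhhhhwPwhhhhhh ⇒ hhhhhhwwhhhhhh   [P ::= ε]

P⇒hPh⇒hhPhh⇒hhhPhhh⇒hhhhPhhhh⇒hhhhhPhhhhh⇒hhhhhhPhhhhhh⇒hhhhhhwPwhhhhhh⇒hhhhhhwwhhhhhh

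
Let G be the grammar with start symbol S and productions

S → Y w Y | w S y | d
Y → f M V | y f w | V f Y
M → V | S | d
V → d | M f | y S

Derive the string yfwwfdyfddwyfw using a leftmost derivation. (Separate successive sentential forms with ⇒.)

S ⇒ YwY ⇒ yfwwY ⇒ yfwwfMV ⇒ yfwwfdV ⇒ yfwwfdyS ⇒ yfwwfdyYwY ⇒ yfwwfdyfMVwY ⇒ yfwwfdyfdVwY ⇒ yfwwfdyfddwY ⇒ yfwwfdyfddwyfw

S ⇒ YwY   [S → Y w Y]
YwY ⇒ yfwwY   [Y → y f w]
yfwwY ⇒ yfwwfMV   [Y → f M V]
yfwwfMV ⇒ yfwwfdV   [M → d]
yfwwfdV ⇒ yfwwfdyS   [V → y S]
yfwwfdyS ⇒ yfwwfdyYwY   [S → Y w Y]
yfwwfdyYwY ⇒ yfwwfdyfMVwY   [Y → f M V]
yfwwfdyfMVwY ⇒ yfwwfdyfdVwY   [M → d]
yfwwfdyfdVwY ⇒ yfwwfdyfddwY   [V → d]
yfwwfdyfddwY ⇒ yfwwfdyfddwyfw   [Y → y f w]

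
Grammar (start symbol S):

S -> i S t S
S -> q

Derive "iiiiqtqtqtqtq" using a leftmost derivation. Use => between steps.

S => iStS   [S -> i S t S]
iStS => iiStStS   [S -> i S t S]
iiStStS => iiiStStStS   [S -> i S t S]
iiiStStStS => iiiiStStStStS   [S -> i S t S]
iiiiStStStStS => iiiiqtStStStS   [S -> q]
iiiiqtStStStS => iiiiqtqtStStS   [S -> q]
iiiiqtqtStStS => iiiiqtqtqtStS   [S -> q]
iiiiqtqtqtStS => iiiiqtqtqtqtS   [S -> q]
iiiiqtqtqtqtS => iiiiqtqtqtqtq   [S -> q]

S=>iStS=>iiStStS=>iiiStStStS=>iiiiStStStStS=>iiiiqtStStStS=>iiiiqtqtStStS=>iiiiqtqtqtStS=>iiiiqtqtqtqtS=>iiiiqtqtqtqtq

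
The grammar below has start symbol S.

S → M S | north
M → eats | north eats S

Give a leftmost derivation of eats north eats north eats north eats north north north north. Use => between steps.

S => M S => eats S => eats M S => eats north eats S S => eats north eats M S S => eats north eats north eats S S S => eats north eats north eats M S S S => eats north eats north eats north eats S S S S => eats north eats north eats north eats north S S S => eats north eats north eats north eats north north S S => eats north eats north eats north eats north north north S => eats north eats north eats north eats north north north north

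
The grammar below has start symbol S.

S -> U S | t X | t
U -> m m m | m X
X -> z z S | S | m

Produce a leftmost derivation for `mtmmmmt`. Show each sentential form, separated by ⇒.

S ⇒ US ⇒ mXS ⇒ mSS ⇒ mtXS ⇒ mtmS ⇒ mtmUS ⇒ mtmmmmS ⇒ mtmmmmt

S ⇒ US   [S -> U S]
US ⇒ mXS   [U -> m X]
mXS ⇒ mSS   [X -> S]
mSS ⇒ mtXS   [S -> t X]
mtXS ⇒ mtmS   [X -> m]
mtmS ⇒ mtmUS   [S -> U S]
mtmUS ⇒ mtmmmmS   [U -> m m m]
mtmmmmS ⇒ mtmmmmt   [S -> t]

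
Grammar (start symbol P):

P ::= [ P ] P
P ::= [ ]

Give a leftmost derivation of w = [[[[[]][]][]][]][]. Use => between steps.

P=>[P]P=>[[P]P]P=>[[[P]P]P]P=>[[[[P]P]P]P]P=>[[[[[]]P]P]P]P=>[[[[[]][]]P]P]P=>[[[[[]][]][]]P]P=>[[[[[]][]][]][]]P=>[[[[[]][]][]][]][]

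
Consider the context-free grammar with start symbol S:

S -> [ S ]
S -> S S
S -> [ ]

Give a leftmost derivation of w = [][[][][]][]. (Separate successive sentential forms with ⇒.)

S ⇒ SS ⇒ []S ⇒ []SS ⇒ [][S]S ⇒ [][SS]S ⇒ [][SSS]S ⇒ [][[]SS]S ⇒ [][[][]S]S ⇒ [][[][][]]S ⇒ [][[][][]][]

S ⇒ SS   [S -> S S]
SS ⇒ []S   [S -> [ ]]
[]S ⇒ []SS   [S -> S S]
[]SS ⇒ [][S]S   [S -> [ S ]]
[][S]S ⇒ [][SS]S   [S -> S S]
[][SS]S ⇒ [][SSS]S   [S -> S S]
[][SSS]S ⇒ [][[]SS]S   [S -> [ ]]
[][[]SS]S ⇒ [][[][]S]S   [S -> [ ]]
[][[][]S]S ⇒ [][[][][]]S   [S -> [ ]]
[][[][][]]S ⇒ [][[][][]][]   [S -> [ ]]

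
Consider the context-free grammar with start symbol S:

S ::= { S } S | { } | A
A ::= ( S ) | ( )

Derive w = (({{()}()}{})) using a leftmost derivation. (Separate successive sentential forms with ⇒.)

S ⇒ A ⇒ (S) ⇒ (A) ⇒ ((S)) ⇒ (({S}S)) ⇒ (({{S}S}S)) ⇒ (({{A}S}S)) ⇒ (({{()}S}S)) ⇒ (({{()}A}S)) ⇒ (({{()}()}S)) ⇒ (({{()}()}{}))

S ⇒ A   [S ::= A]
A ⇒ (S)   [A ::= ( S )]
(S) ⇒ (A)   [S ::= A]
(A) ⇒ ((S))   [A ::= ( S )]
((S)) ⇒ (({S}S))   [S ::= { S } S]
(({S}S)) ⇒ (({{S}S}S))   [S ::= { S } S]
(({{S}S}S)) ⇒ (({{A}S}S))   [S ::= A]
(({{A}S}S)) ⇒ (({{()}S}S))   [A ::= ( )]
(({{()}S}S)) ⇒ (({{()}A}S))   [S ::= A]
(({{()}A}S)) ⇒ (({{()}()}S))   [A ::= ( )]
(({{()}()}S)) ⇒ (({{()}()}{}))   [S ::= { }]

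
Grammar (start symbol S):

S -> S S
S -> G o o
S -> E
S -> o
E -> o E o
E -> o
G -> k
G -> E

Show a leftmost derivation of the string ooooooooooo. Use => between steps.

S => Goo => Eoo => oEooo => ooEoooo => oooEooooo => ooooEoooooo => ooooooooooo

S => Goo   [S -> G o o]
Goo => Eoo   [G -> E]
Eoo => oEooo   [E -> o E o]
oEooo => ooEoooo   [E -> o E o]
ooEoooo => oooEooooo   [E -> o E o]
oooEooooo => ooooEoooooo   [E -> o E o]
ooooEoooooo => ooooooooooo   [E -> o]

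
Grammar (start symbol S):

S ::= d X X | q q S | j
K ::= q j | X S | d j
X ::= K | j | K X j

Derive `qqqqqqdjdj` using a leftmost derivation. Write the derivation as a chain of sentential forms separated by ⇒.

S ⇒ qqS   [S ::= q q S]
qqS ⇒ qqqqS   [S ::= q q S]
qqqqS ⇒ qqqqqqS   [S ::= q q S]
qqqqqqS ⇒ qqqqqqdXX   [S ::= d X X]
qqqqqqdXX ⇒ qqqqqqdjX   [X ::= j]
qqqqqqdjX ⇒ qqqqqqdjK   [X ::= K]
qqqqqqdjK ⇒ qqqqqqdjdj   [K ::= d j]

S ⇒ qqS ⇒ qqqqS ⇒ qqqqqqS ⇒ qqqqqqdXX ⇒ qqqqqqdjX ⇒ qqqqqqdjK ⇒ qqqqqqdjdj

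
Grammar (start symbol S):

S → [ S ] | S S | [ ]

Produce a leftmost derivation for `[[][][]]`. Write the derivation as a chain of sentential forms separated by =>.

S => [S] => [SS] => [SSS] => [[]SS] => [[][]S] => [[][][]]

S => [S]   [S → [ S ]]
[S] => [SS]   [S → S S]
[SS] => [SSS]   [S → S S]
[SSS] => [[]SS]   [S → [ ]]
[[]SS] => [[][]S]   [S → [ ]]
[[][]S] => [[][][]]   [S → [ ]]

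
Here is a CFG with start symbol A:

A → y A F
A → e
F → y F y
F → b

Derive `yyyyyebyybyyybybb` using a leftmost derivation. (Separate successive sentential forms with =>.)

A => yAF => yyAFF => yyyAFFF => yyyyAFFFF => yyyyyAFFFFF => yyyyyeFFFFF => yyyyyebFFFF => yyyyyebyFyFFF => yyyyyebyyFyyFFF => yyyyyebyybyyFFF => yyyyyebyybyyyFyFF => yyyyyebyybyyybyFF => yyyyyebyybyyybybF => yyyyyebyybyyybybb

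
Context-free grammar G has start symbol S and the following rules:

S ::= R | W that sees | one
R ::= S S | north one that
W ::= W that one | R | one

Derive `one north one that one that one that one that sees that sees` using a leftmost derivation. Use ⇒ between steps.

S ⇒ W that sees ⇒ R that sees ⇒ S S that sees ⇒ one S that sees ⇒ one W that sees that sees ⇒ one W that one that sees that sees ⇒ one W that one that one that sees that sees ⇒ one R that one that one that sees that sees ⇒ one S S that one that one that sees that sees ⇒ one R S that one that one that sees that sees ⇒ one north one that S that one that one that sees that sees ⇒ one north one that one that one that one that sees that sees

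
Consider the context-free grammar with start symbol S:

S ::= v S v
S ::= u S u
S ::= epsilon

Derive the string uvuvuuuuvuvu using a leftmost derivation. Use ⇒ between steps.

S ⇒ uSu   [S ::= u S u]
uSu ⇒ uvSvu   [S ::= v S v]
uvSvu ⇒ uvuSuvu   [S ::= u S u]
uvuSuvu ⇒ uvuvSvuvu   [S ::= v S v]
uvuvSvuvu ⇒ uvuvuSuvuvu   [S ::= u S u]
uvuvuSuvuvu ⇒ uvuvuuSuuvuvu   [S ::= u S u]
uvuvuuSuuvuvu ⇒ uvuvuuuuvuvu   [S ::= epsilon]

S ⇒ uSu ⇒ uvSvu ⇒ uvuSuvu ⇒ uvuvSvuvu ⇒ uvuvuSuvuvu ⇒ uvuvuuSuuvuvu ⇒ uvuvuuuuvuvu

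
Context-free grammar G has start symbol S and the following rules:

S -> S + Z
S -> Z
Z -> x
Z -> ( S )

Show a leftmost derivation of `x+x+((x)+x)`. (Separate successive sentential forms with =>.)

S => S+Z => S+Z+Z => Z+Z+Z => x+Z+Z => x+x+Z => x+x+(S) => x+x+(S+Z) => x+x+(Z+Z) => x+x+((S)+Z) => x+x+((Z)+Z) => x+x+((x)+Z) => x+x+((x)+x)

S => S+Z   [S -> S + Z]
S+Z => S+Z+Z   [S -> S + Z]
S+Z+Z => Z+Z+Z   [S -> Z]
Z+Z+Z => x+Z+Z   [Z -> x]
x+Z+Z => x+x+Z   [Z -> x]
x+x+Z => x+x+(S)   [Z -> ( S )]
x+x+(S) => x+x+(S+Z)   [S -> S + Z]
x+x+(S+Z) => x+x+(Z+Z)   [S -> Z]
x+x+(Z+Z) => x+x+((S)+Z)   [Z -> ( S )]
x+x+((S)+Z) => x+x+((Z)+Z)   [S -> Z]
x+x+((Z)+Z) => x+x+((x)+Z)   [Z -> x]
x+x+((x)+Z) => x+x+((x)+x)   [Z -> x]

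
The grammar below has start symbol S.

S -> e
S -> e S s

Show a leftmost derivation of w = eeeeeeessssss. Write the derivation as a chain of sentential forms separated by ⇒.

S ⇒ eSs ⇒ eeSss ⇒ eeeSsss ⇒ eeeeSssss ⇒ eeeeeSsssss ⇒ eeeeeeSssssss ⇒ eeeeeeessssss

S ⇒ eSs   [S -> e S s]
eSs ⇒ eeSss   [S -> e S s]
eeSss ⇒ eeeSsss   [S -> e S s]
eeeSsss ⇒ eeeeSssss   [S -> e S s]
eeeeSssss ⇒ eeeeeSsssss   [S -> e S s]
eeeeeSsssss ⇒ eeeeeeSssssss   [S -> e S s]
eeeeeeSssssss ⇒ eeeeeeessssss   [S -> e]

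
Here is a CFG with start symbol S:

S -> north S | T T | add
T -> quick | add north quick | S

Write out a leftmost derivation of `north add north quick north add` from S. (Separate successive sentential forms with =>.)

S => north S => north T T => north add north quick T => north add north quick S => north add north quick north S => north add north quick north add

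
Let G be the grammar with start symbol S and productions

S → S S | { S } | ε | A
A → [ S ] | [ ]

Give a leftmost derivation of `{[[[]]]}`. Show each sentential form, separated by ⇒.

S ⇒ {S}   [S → { S }]
{S} ⇒ {A}   [S → A]
{A} ⇒ {[S]}   [A → [ S ]]
{[S]} ⇒ {[A]}   [S → A]
{[A]} ⇒ {[[S]]}   [A → [ S ]]
{[[S]]} ⇒ {[[A]]}   [S → A]
{[[A]]} ⇒ {[[[S]]]}   [A → [ S ]]
{[[[S]]]} ⇒ {[[[]]]}   [S → ε]

S ⇒ {S} ⇒ {A} ⇒ {[S]} ⇒ {[A]} ⇒ {[[S]]} ⇒ {[[A]]} ⇒ {[[[S]]]} ⇒ {[[[]]]}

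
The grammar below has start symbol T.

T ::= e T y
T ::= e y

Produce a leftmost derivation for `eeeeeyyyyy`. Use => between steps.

T => eTy   [T ::= e T y]
eTy => eeTyy   [T ::= e T y]
eeTyy => eeeTyyy   [T ::= e T y]
eeeTyyy => eeeeTyyyy   [T ::= e T y]
eeeeTyyyy => eeeeeyyyyy   [T ::= e y]

T => eTy => eeTyy => eeeTyyy => eeeeTyyyy => eeeeeyyyyy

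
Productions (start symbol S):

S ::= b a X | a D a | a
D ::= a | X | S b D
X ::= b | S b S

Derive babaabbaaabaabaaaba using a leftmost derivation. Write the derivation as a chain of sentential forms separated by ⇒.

S ⇒ baX   [S ::= b a X]
baX ⇒ baSbS   [X ::= S b S]
baSbS ⇒ babaXbS   [S ::= b a X]
babaXbS ⇒ babaSbSbS   [X ::= S b S]
babaSbSbS ⇒ babaabSbS   [S ::= a]
babaabSbS ⇒ babaabbaXbS   [S ::= b a X]
babaabbaXbS ⇒ babaabbaSbSbS   [X ::= S b S]
babaabbaSbSbS ⇒ babaabbaaDabSbS   [S ::= a D a]
babaabbaaDabSbS ⇒ babaabbaaSbDabSbS   [D ::= S b D]
babaabbaaSbDabSbS ⇒ babaabbaaabDabSbS   [S ::= a]
babaabbaaabDabSbS ⇒ babaabbaaabaabSbS   [D ::= a]
babaabbaaabaabSbS ⇒ babaabbaaabaabaDabS   [S ::= a D a]
babaabbaaabaabaDabS ⇒ babaabbaaabaabaaabS   [D ::= a]
babaabbaaabaabaaabS ⇒ babaabbaaabaabaaaba   [S ::= a]

S⇒baX⇒baSbS⇒babaXbS⇒babaSbSbS⇒babaabSbS⇒babaabbaXbS⇒babaabbaSbSbS⇒babaabbaaDabSbS⇒babaabbaaSbDabSbS⇒babaabbaaabDabSbS⇒babaabbaaabaabSbS⇒babaabbaaabaabaDabS⇒babaabbaaabaabaaabS⇒babaabbaaabaabaaaba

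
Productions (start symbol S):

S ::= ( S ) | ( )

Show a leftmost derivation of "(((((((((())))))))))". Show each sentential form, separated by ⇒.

S ⇒ (S) ⇒ ((S)) ⇒ (((S))) ⇒ ((((S)))) ⇒ (((((S))))) ⇒ ((((((S)))))) ⇒ (((((((S))))))) ⇒ ((((((((S)))))))) ⇒ (((((((((S))))))))) ⇒ (((((((((())))))))))

S ⇒ (S)   [S ::= ( S )]
(S) ⇒ ((S))   [S ::= ( S )]
((S)) ⇒ (((S)))   [S ::= ( S )]
(((S))) ⇒ ((((S))))   [S ::= ( S )]
((((S)))) ⇒ (((((S)))))   [S ::= ( S )]
(((((S))))) ⇒ ((((((S))))))   [S ::= ( S )]
((((((S)))))) ⇒ (((((((S)))))))   [S ::= ( S )]
(((((((S))))))) ⇒ ((((((((S))))))))   [S ::= ( S )]
((((((((S)))))))) ⇒ (((((((((S)))))))))   [S ::= ( S )]
(((((((((S))))))))) ⇒ (((((((((())))))))))   [S ::= ( )]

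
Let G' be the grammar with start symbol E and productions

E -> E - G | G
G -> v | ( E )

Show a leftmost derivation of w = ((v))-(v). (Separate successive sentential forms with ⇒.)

E ⇒ E-G   [E -> E - G]
E-G ⇒ G-G   [E -> G]
G-G ⇒ (E)-G   [G -> ( E )]
(E)-G ⇒ (G)-G   [E -> G]
(G)-G ⇒ ((E))-G   [G -> ( E )]
((E))-G ⇒ ((G))-G   [E -> G]
((G))-G ⇒ ((v))-G   [G -> v]
((v))-G ⇒ ((v))-(E)   [G -> ( E )]
((v))-(E) ⇒ ((v))-(G)   [E -> G]
((v))-(G) ⇒ ((v))-(v)   [G -> v]

E⇒E-G⇒G-G⇒(E)-G⇒(G)-G⇒((E))-G⇒((G))-G⇒((v))-G⇒((v))-(E)⇒((v))-(G)⇒((v))-(v)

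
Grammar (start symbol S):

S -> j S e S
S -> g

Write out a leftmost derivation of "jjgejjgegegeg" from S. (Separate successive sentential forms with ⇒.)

S ⇒ jSeS   [S -> j S e S]
jSeS ⇒ jjSeSeS   [S -> j S e S]
jjSeSeS ⇒ jjgeSeS   [S -> g]
jjgeSeS ⇒ jjgejSeSeS   [S -> j S e S]
jjgejSeSeS ⇒ jjgejjSeSeSeS   [S -> j S e S]
jjgejjSeSeSeS ⇒ jjgejjgeSeSeS   [S -> g]
jjgejjgeSeSeS ⇒ jjgejjgegeSeS   [S -> g]
jjgejjgegeSeS ⇒ jjgejjgegegeS   [S -> g]
jjgejjgegegeS ⇒ jjgejjgegegeg   [S -> g]

S ⇒ jSeS ⇒ jjSeSeS ⇒ jjgeSeS ⇒ jjgejSeSeS ⇒ jjgejjSeSeSeS ⇒ jjgejjgeSeSeS ⇒ jjgejjgegeSeS ⇒ jjgejjgegegeS ⇒ jjgejjgegegeg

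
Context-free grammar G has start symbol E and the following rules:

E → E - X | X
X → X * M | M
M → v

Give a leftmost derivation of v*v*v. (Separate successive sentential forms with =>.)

E => X => X*M => X*M*M => M*M*M => v*M*M => v*v*M => v*v*v

E => X   [E → X]
X => X*M   [X → X * M]
X*M => X*M*M   [X → X * M]
X*M*M => M*M*M   [X → M]
M*M*M => v*M*M   [M → v]
v*M*M => v*v*M   [M → v]
v*v*M => v*v*v   [M → v]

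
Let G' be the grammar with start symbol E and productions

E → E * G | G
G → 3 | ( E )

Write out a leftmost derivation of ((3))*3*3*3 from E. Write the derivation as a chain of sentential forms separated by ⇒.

E ⇒ E*G   [E → E * G]
E*G ⇒ E*G*G   [E → E * G]
E*G*G ⇒ E*G*G*G   [E → E * G]
E*G*G*G ⇒ G*G*G*G   [E → G]
G*G*G*G ⇒ (E)*G*G*G   [G → ( E )]
(E)*G*G*G ⇒ (G)*G*G*G   [E → G]
(G)*G*G*G ⇒ ((E))*G*G*G   [G → ( E )]
((E))*G*G*G ⇒ ((G))*G*G*G   [E → G]
((G))*G*G*G ⇒ ((3))*G*G*G   [G → 3]
((3))*G*G*G ⇒ ((3))*3*G*G   [G → 3]
((3))*3*G*G ⇒ ((3))*3*3*G   [G → 3]
((3))*3*3*G ⇒ ((3))*3*3*3   [G → 3]

E⇒E*G⇒E*G*G⇒E*G*G*G⇒G*G*G*G⇒(E)*G*G*G⇒(G)*G*G*G⇒((E))*G*G*G⇒((G))*G*G*G⇒((3))*G*G*G⇒((3))*3*G*G⇒((3))*3*3*G⇒((3))*3*3*3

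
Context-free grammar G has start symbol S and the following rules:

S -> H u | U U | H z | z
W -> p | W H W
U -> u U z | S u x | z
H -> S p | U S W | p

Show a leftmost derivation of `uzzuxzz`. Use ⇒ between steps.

S ⇒ UU ⇒ uUzU ⇒ uSuxzU ⇒ uUUuxzU ⇒ uzUuxzU ⇒ uzzuxzU ⇒ uzzuxzz

S ⇒ UU   [S -> U U]
UU ⇒ uUzU   [U -> u U z]
uUzU ⇒ uSuxzU   [U -> S u x]
uSuxzU ⇒ uUUuxzU   [S -> U U]
uUUuxzU ⇒ uzUuxzU   [U -> z]
uzUuxzU ⇒ uzzuxzU   [U -> z]
uzzuxzU ⇒ uzzuxzz   [U -> z]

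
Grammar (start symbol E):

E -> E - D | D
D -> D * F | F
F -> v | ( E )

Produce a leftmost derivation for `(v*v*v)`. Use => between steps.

E=>D=>F=>(E)=>(D)=>(D*F)=>(D*F*F)=>(F*F*F)=>(v*F*F)=>(v*v*F)=>(v*v*v)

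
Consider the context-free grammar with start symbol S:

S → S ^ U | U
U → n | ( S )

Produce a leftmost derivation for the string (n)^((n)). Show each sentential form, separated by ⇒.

S ⇒ S^U   [S → S ^ U]
S^U ⇒ U^U   [S → U]
U^U ⇒ (S)^U   [U → ( S )]
(S)^U ⇒ (U)^U   [S → U]
(U)^U ⇒ (n)^U   [U → n]
(n)^U ⇒ (n)^(S)   [U → ( S )]
(n)^(S) ⇒ (n)^(U)   [S → U]
(n)^(U) ⇒ (n)^((S))   [U → ( S )]
(n)^((S)) ⇒ (n)^((U))   [S → U]
(n)^((U)) ⇒ (n)^((n))   [U → n]

S ⇒ S^U ⇒ U^U ⇒ (S)^U ⇒ (U)^U ⇒ (n)^U ⇒ (n)^(S) ⇒ (n)^(U) ⇒ (n)^((S)) ⇒ (n)^((U)) ⇒ (n)^((n))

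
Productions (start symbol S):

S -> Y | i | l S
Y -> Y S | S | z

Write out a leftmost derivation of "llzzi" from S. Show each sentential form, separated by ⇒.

S⇒lS⇒llS⇒llY⇒llYS⇒llzS⇒llzY⇒llzYS⇒llzzS⇒llzzi

S ⇒ lS   [S -> l S]
lS ⇒ llS   [S -> l S]
llS ⇒ llY   [S -> Y]
llY ⇒ llYS   [Y -> Y S]
llYS ⇒ llzS   [Y -> z]
llzS ⇒ llzY   [S -> Y]
llzY ⇒ llzYS   [Y -> Y S]
llzYS ⇒ llzzS   [Y -> z]
llzzS ⇒ llzzi   [S -> i]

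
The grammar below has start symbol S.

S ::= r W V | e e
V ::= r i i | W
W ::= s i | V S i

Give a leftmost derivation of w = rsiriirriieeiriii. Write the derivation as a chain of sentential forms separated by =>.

S => rWV => rsiV => rsiW => rsiVSi => rsiriiSi => rsiriirWVi => rsiriirVSiVi => rsiriirriiSiVi => rsiriirriieeiVi => rsiriirriieeiriii

S => rWV   [S ::= r W V]
rWV => rsiV   [W ::= s i]
rsiV => rsiW   [V ::= W]
rsiW => rsiVSi   [W ::= V S i]
rsiVSi => rsiriiSi   [V ::= r i i]
rsiriiSi => rsiriirWVi   [S ::= r W V]
rsiriirWVi => rsiriirVSiVi   [W ::= V S i]
rsiriirVSiVi => rsiriirriiSiVi   [V ::= r i i]
rsiriirriiSiVi => rsiriirriieeiVi   [S ::= e e]
rsiriirriieeiVi => rsiriirriieeiriii   [V ::= r i i]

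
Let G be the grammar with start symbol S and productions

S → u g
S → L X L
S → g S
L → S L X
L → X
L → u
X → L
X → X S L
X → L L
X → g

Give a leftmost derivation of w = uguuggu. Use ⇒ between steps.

S⇒LXL⇒SLXXL⇒LXLLXXL⇒uXLLXXL⇒ugLLXXL⇒uguLXXL⇒uguuXXL⇒uguugXL⇒uguuggL⇒uguuggu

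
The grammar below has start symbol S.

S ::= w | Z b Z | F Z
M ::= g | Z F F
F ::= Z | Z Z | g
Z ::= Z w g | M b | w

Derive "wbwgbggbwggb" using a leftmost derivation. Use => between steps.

S => ZbZ => wbZ => wbMb => wbZFFb => wbwFFb => wbwZFb => wbwZwgFb => wbwMbwgFb => wbwZFFbwgFb => wbwMbFFbwgFb => wbwgbFFbwgFb => wbwgbgFbwgFb => wbwgbggbwgFb => wbwgbggbwggb

S => ZbZ   [S ::= Z b Z]
ZbZ => wbZ   [Z ::= w]
wbZ => wbMb   [Z ::= M b]
wbMb => wbZFFb   [M ::= Z F F]
wbZFFb => wbwFFb   [Z ::= w]
wbwFFb => wbwZFb   [F ::= Z]
wbwZFb => wbwZwgFb   [Z ::= Z w g]
wbwZwgFb => wbwMbwgFb   [Z ::= M b]
wbwMbwgFb => wbwZFFbwgFb   [M ::= Z F F]
wbwZFFbwgFb => wbwMbFFbwgFb   [Z ::= M b]
wbwMbFFbwgFb => wbwgbFFbwgFb   [M ::= g]
wbwgbFFbwgFb => wbwgbgFbwgFb   [F ::= g]
wbwgbgFbwgFb => wbwgbggbwgFb   [F ::= g]
wbwgbggbwgFb => wbwgbggbwggb   [F ::= g]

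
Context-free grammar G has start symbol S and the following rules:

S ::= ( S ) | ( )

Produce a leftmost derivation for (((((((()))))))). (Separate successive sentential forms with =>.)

S => (S) => ((S)) => (((S))) => ((((S)))) => (((((S))))) => ((((((S)))))) => (((((((S))))))) => (((((((())))))))

S => (S)   [S ::= ( S )]
(S) => ((S))   [S ::= ( S )]
((S)) => (((S)))   [S ::= ( S )]
(((S))) => ((((S))))   [S ::= ( S )]
((((S)))) => (((((S)))))   [S ::= ( S )]
(((((S))))) => ((((((S))))))   [S ::= ( S )]
((((((S)))))) => (((((((S)))))))   [S ::= ( S )]
(((((((S))))))) => (((((((())))))))   [S ::= ( )]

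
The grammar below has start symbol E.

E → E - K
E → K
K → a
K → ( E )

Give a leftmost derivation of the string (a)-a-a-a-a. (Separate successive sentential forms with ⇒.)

E⇒E-K⇒E-K-K⇒E-K-K-K⇒E-K-K-K-K⇒K-K-K-K-K⇒(E)-K-K-K-K⇒(K)-K-K-K-K⇒(a)-K-K-K-K⇒(a)-a-K-K-K⇒(a)-a-a-K-K⇒(a)-a-a-a-K⇒(a)-a-a-a-a

E ⇒ E-K   [E → E - K]
E-K ⇒ E-K-K   [E → E - K]
E-K-K ⇒ E-K-K-K   [E → E - K]
E-K-K-K ⇒ E-K-K-K-K   [E → E - K]
E-K-K-K-K ⇒ K-K-K-K-K   [E → K]
K-K-K-K-K ⇒ (E)-K-K-K-K   [K → ( E )]
(E)-K-K-K-K ⇒ (K)-K-K-K-K   [E → K]
(K)-K-K-K-K ⇒ (a)-K-K-K-K   [K → a]
(a)-K-K-K-K ⇒ (a)-a-K-K-K   [K → a]
(a)-a-K-K-K ⇒ (a)-a-a-K-K   [K → a]
(a)-a-a-K-K ⇒ (a)-a-a-a-K   [K → a]
(a)-a-a-a-K ⇒ (a)-a-a-a-a   [K → a]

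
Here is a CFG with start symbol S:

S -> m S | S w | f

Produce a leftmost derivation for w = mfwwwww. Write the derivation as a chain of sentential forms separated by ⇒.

S⇒Sw⇒Sww⇒Swww⇒mSwww⇒mSwwww⇒mSwwwww⇒mfwwwww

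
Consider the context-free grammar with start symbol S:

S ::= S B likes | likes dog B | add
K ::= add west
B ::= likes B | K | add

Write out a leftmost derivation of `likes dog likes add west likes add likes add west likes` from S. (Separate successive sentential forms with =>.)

S => S B likes => S B likes B likes => likes dog B B likes B likes => likes dog likes B B likes B likes => likes dog likes K B likes B likes => likes dog likes add west B likes B likes => likes dog likes add west likes B likes B likes => likes dog likes add west likes add likes B likes => likes dog likes add west likes add likes K likes => likes dog likes add west likes add likes add west likes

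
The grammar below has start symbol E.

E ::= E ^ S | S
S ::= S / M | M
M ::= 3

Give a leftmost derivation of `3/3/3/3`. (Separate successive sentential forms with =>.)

E => S => S/M => S/M/M => S/M/M/M => M/M/M/M => 3/M/M/M => 3/3/M/M => 3/3/3/M => 3/3/3/3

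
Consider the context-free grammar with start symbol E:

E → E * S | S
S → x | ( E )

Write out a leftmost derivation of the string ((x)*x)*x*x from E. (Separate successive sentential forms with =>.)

E => E*S => E*S*S => S*S*S => (E)*S*S => (E*S)*S*S => (S*S)*S*S => ((E)*S)*S*S => ((S)*S)*S*S => ((x)*S)*S*S => ((x)*x)*S*S => ((x)*x)*x*S => ((x)*x)*x*x

E => E*S   [E → E * S]
E*S => E*S*S   [E → E * S]
E*S*S => S*S*S   [E → S]
S*S*S => (E)*S*S   [S → ( E )]
(E)*S*S => (E*S)*S*S   [E → E * S]
(E*S)*S*S => (S*S)*S*S   [E → S]
(S*S)*S*S => ((E)*S)*S*S   [S → ( E )]
((E)*S)*S*S => ((S)*S)*S*S   [E → S]
((S)*S)*S*S => ((x)*S)*S*S   [S → x]
((x)*S)*S*S => ((x)*x)*S*S   [S → x]
((x)*x)*S*S => ((x)*x)*x*S   [S → x]
((x)*x)*x*S => ((x)*x)*x*x   [S → x]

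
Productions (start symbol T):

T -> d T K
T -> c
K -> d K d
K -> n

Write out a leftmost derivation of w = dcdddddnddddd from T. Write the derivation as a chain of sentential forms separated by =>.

T => dTK   [T -> d T K]
dTK => dcK   [T -> c]
dcK => dcdKd   [K -> d K d]
dcdKd => dcddKdd   [K -> d K d]
dcddKdd => dcdddKddd   [K -> d K d]
dcdddKddd => dcddddKdddd   [K -> d K d]
dcddddKdddd => dcdddddKddddd   [K -> d K d]
dcdddddKddddd => dcdddddnddddd   [K -> n]

T=>dTK=>dcK=>dcdKd=>dcddKdd=>dcdddKddd=>dcddddKdddd=>dcdddddKddddd=>dcdddddnddddd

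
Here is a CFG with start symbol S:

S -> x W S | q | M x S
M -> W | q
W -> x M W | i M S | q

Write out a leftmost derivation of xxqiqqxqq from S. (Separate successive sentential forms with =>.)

S => xWS => xxMWS => xxWWS => xxqWS => xxqiMSS => xxqiqSS => xxqiqMxSS => xxqiqqxSS => xxqiqqxqS => xxqiqqxqq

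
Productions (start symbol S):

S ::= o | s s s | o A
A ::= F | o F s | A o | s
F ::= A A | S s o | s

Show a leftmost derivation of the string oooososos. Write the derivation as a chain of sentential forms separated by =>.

S=>oA=>ooFs=>ooSsos=>oooAsos=>oooFsos=>oooSsosos=>oooososos

S => oA   [S ::= o A]
oA => ooFs   [A ::= o F s]
ooFs => ooSsos   [F ::= S s o]
ooSsos => oooAsos   [S ::= o A]
oooAsos => oooFsos   [A ::= F]
oooFsos => oooSsosos   [F ::= S s o]
oooSsosos => oooososos   [S ::= o]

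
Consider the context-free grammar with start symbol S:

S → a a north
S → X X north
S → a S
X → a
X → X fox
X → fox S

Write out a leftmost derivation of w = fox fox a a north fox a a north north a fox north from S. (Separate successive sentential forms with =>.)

S => X X north   [S → X X north]
X X north => fox S X north   [X → fox S]
fox S X north => fox X X north X north   [S → X X north]
fox X X north X north => fox fox S X north X north   [X → fox S]
fox fox S X north X north => fox fox a a north X north X north   [S → a a north]
fox fox a a north X north X north => fox fox a a north fox S north X north   [X → fox S]
fox fox a a north fox S north X north => fox fox a a north fox a a north north X north   [S → a a north]
fox fox a a north fox a a north north X north => fox fox a a north fox a a north north X fox north   [X → X fox]
fox fox a a north fox a a north north X fox north => fox fox a a north fox a a north north a fox north   [X → a]

S => X X north => fox S X north => fox X X north X north => fox fox S X north X north => fox fox a a north X north X north => fox fox a a north fox S north X north => fox fox a a north fox a a north north X north => fox fox a a north fox a a north north X fox north => fox fox a a north fox a a north north a fox north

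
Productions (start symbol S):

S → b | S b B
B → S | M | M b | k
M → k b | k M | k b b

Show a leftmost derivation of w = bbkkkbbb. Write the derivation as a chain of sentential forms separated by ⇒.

S ⇒ SbB   [S → S b B]
SbB ⇒ bbB   [S → b]
bbB ⇒ bbMb   [B → M b]
bbMb ⇒ bbkMb   [M → k M]
bbkMb ⇒ bbkkMb   [M → k M]
bbkkMb ⇒ bbkkkbbb   [M → k b b]

S ⇒ SbB ⇒ bbB ⇒ bbMb ⇒ bbkMb ⇒ bbkkMb ⇒ bbkkkbbb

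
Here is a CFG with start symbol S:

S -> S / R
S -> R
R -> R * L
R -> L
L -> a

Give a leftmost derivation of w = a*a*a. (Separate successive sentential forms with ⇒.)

S ⇒ R   [S -> R]
R ⇒ R*L   [R -> R * L]
R*L ⇒ R*L*L   [R -> R * L]
R*L*L ⇒ L*L*L   [R -> L]
L*L*L ⇒ a*L*L   [L -> a]
a*L*L ⇒ a*a*L   [L -> a]
a*a*L ⇒ a*a*a   [L -> a]

S ⇒ R ⇒ R*L ⇒ R*L*L ⇒ L*L*L ⇒ a*L*L ⇒ a*a*L ⇒ a*a*a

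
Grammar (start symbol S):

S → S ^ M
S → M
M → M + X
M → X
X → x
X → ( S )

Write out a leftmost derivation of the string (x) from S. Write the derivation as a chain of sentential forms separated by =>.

S=>M=>X=>(S)=>(M)=>(X)=>(x)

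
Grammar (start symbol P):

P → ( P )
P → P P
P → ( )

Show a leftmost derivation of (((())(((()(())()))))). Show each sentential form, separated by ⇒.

P ⇒ (P)   [P → ( P )]
(P) ⇒ ((P))   [P → ( P )]
((P)) ⇒ ((PP))   [P → P P]
((PP)) ⇒ (((P)P))   [P → ( P )]
(((P)P)) ⇒ (((())P))   [P → ( )]
(((())P)) ⇒ (((())(P)))   [P → ( P )]
(((())(P))) ⇒ (((())((P))))   [P → ( P )]
(((())((P)))) ⇒ (((())(((P)))))   [P → ( P )]
(((())(((P))))) ⇒ (((())(((PP)))))   [P → P P]
(((())(((PP))))) ⇒ (((())(((PPP)))))   [P → P P]
(((())(((PPP))))) ⇒ (((())(((()PP)))))   [P → ( )]
(((())(((()PP))))) ⇒ (((())(((()(P)P)))))   [P → ( P )]
(((())(((()(P)P))))) ⇒ (((())(((()(())P)))))   [P → ( )]
(((())(((()(())P))))) ⇒ (((())(((()(())())))))   [P → ( )]

P ⇒ (P) ⇒ ((P)) ⇒ ((PP)) ⇒ (((P)P)) ⇒ (((())P)) ⇒ (((())(P))) ⇒ (((())((P)))) ⇒ (((())(((P))))) ⇒ (((())(((PP))))) ⇒ (((())(((PPP))))) ⇒ (((())(((()PP))))) ⇒ (((())(((()(P)P))))) ⇒ (((())(((()(())P))))) ⇒ (((())(((()(())())))))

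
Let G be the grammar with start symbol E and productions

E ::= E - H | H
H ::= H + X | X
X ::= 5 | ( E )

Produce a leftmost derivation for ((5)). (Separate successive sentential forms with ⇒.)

E⇒H⇒X⇒(E)⇒(H)⇒(X)⇒((E))⇒((H))⇒((X))⇒((5))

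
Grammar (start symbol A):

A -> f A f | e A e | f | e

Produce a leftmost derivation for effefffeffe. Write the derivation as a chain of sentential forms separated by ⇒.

A ⇒ eAe ⇒ efAfe ⇒ effAffe ⇒ effeAeffe ⇒ effefAfeffe ⇒ effefffeffe

A ⇒ eAe   [A -> e A e]
eAe ⇒ efAfe   [A -> f A f]
efAfe ⇒ effAffe   [A -> f A f]
effAffe ⇒ effeAeffe   [A -> e A e]
effeAeffe ⇒ effefAfeffe   [A -> f A f]
effefAfeffe ⇒ effefffeffe   [A -> f]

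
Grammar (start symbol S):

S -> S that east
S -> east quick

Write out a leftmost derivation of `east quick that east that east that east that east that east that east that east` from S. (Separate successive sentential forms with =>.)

S => S that east => S that east that east => S that east that east that east => S that east that east that east that east => S that east that east that east that east that east => S that east that east that east that east that east that east => S that east that east that east that east that east that east that east => east quick that east that east that east that east that east that east that east

S => S that east   [S -> S that east]
S that east => S that east that east   [S -> S that east]
S that east that east => S that east that east that east   [S -> S that east]
S that east that east that east => S that east that east that east that east   [S -> S that east]
S that east that east that east that east => S that east that east that east that east that east   [S -> S that east]
S that east that east that east that east that east => S that east that east that east that east that east that east   [S -> S that east]
S that east that east that east that east that east that east => S that east that east that east that east that east that east that east   [S -> S that east]
S that east that east that east that east that east that east that east => east quick that east that east that east that east that east that east that east   [S -> east quick]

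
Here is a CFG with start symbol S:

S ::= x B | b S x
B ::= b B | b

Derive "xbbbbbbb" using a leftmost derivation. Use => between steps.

S => xB => xbB => xbbB => xbbbB => xbbbbB => xbbbbbB => xbbbbbbB => xbbbbbbb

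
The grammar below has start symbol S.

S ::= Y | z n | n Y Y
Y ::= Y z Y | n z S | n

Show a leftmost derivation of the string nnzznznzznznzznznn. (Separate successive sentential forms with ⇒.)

S ⇒ nYY   [S ::= n Y Y]
nYY ⇒ nYzYY   [Y ::= Y z Y]
nYzYY ⇒ nnzSzYY   [Y ::= n z S]
nnzSzYY ⇒ nnzznzYY   [S ::= z n]
nnzznzYY ⇒ nnzznzYzYY   [Y ::= Y z Y]
nnzznzYzYY ⇒ nnzznzYzYzYY   [Y ::= Y z Y]
nnzznzYzYzYY ⇒ nnzznznzSzYzYY   [Y ::= n z S]
nnzznznzSzYzYY ⇒ nnzznznzznzYzYY   [S ::= z n]
nnzznznzznzYzYY ⇒ nnzznznzznznzSzYY   [Y ::= n z S]
nnzznznzznznzSzYY ⇒ nnzznznzznznzznzYY   [S ::= z n]
nnzznznzznznzznzYY ⇒ nnzznznzznznzznznY   [Y ::= n]
nnzznznzznznzznznY ⇒ nnzznznzznznzznznn   [Y ::= n]

S⇒nYY⇒nYzYY⇒nnzSzYY⇒nnzznzYY⇒nnzznzYzYY⇒nnzznzYzYzYY⇒nnzznznzSzYzYY⇒nnzznznzznzYzYY⇒nnzznznzznznzSzYY⇒nnzznznzznznzznzYY⇒nnzznznzznznzznznY⇒nnzznznzznznzznznn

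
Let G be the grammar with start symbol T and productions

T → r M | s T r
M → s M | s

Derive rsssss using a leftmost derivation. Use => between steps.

T => rM => rsM => rssM => rsssM => rssssM => rsssss

T => rM   [T → r M]
rM => rsM   [M → s M]
rsM => rssM   [M → s M]
rssM => rsssM   [M → s M]
rsssM => rssssM   [M → s M]
rssssM => rsssss   [M → s]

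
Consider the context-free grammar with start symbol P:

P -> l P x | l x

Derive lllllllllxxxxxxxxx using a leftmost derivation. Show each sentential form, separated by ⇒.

P⇒lPx⇒llPxx⇒lllPxxx⇒llllPxxxx⇒lllllPxxxxx⇒llllllPxxxxxx⇒lllllllPxxxxxxx⇒llllllllPxxxxxxxx⇒lllllllllxxxxxxxxx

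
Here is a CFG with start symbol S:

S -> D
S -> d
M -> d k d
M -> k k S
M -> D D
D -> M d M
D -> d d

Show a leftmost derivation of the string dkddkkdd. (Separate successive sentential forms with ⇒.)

S ⇒ D ⇒ MdM ⇒ dkddM ⇒ dkddkkS ⇒ dkddkkD ⇒ dkddkkdd

S ⇒ D   [S -> D]
D ⇒ MdM   [D -> M d M]
MdM ⇒ dkddM   [M -> d k d]
dkddM ⇒ dkddkkS   [M -> k k S]
dkddkkS ⇒ dkddkkD   [S -> D]
dkddkkD ⇒ dkddkkdd   [D -> d d]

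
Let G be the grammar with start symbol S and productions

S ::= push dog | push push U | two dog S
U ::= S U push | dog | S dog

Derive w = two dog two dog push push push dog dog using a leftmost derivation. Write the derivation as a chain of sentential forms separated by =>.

S => two dog S => two dog two dog S => two dog two dog push push U => two dog two dog push push S dog => two dog two dog push push push dog dog

S => two dog S   [S ::= two dog S]
two dog S => two dog two dog S   [S ::= two dog S]
two dog two dog S => two dog two dog push push U   [S ::= push push U]
two dog two dog push push U => two dog two dog push push S dog   [U ::= S dog]
two dog two dog push push S dog => two dog two dog push push push dog dog   [S ::= push dog]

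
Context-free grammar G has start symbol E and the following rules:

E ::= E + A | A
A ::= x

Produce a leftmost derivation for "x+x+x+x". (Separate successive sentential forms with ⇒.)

E⇒E+A⇒E+A+A⇒E+A+A+A⇒A+A+A+A⇒x+A+A+A⇒x+x+A+A⇒x+x+x+A⇒x+x+x+x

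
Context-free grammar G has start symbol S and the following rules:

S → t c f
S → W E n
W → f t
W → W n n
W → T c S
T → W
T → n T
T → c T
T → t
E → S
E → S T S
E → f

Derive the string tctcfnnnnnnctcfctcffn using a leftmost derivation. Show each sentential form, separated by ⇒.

S ⇒ WEn ⇒ TcSEn ⇒ WcSEn ⇒ TcScSEn ⇒ WcScSEn ⇒ WnncScSEn ⇒ WnnnncScSEn ⇒ WnnnnnncScSEn ⇒ TcSnnnnnncScSEn ⇒ tcSnnnnnncScSEn ⇒ tctcfnnnnnncScSEn ⇒ tctcfnnnnnnctcfcSEn ⇒ tctcfnnnnnnctcfctcfEn ⇒ tctcfnnnnnnctcfctcffn

S ⇒ WEn   [S → W E n]
WEn ⇒ TcSEn   [W → T c S]
TcSEn ⇒ WcSEn   [T → W]
WcSEn ⇒ TcScSEn   [W → T c S]
TcScSEn ⇒ WcScSEn   [T → W]
WcScSEn ⇒ WnncScSEn   [W → W n n]
WnncScSEn ⇒ WnnnncScSEn   [W → W n n]
WnnnncScSEn ⇒ WnnnnnncScSEn   [W → W n n]
WnnnnnncScSEn ⇒ TcSnnnnnncScSEn   [W → T c S]
TcSnnnnnncScSEn ⇒ tcSnnnnnncScSEn   [T → t]
tcSnnnnnncScSEn ⇒ tctcfnnnnnncScSEn   [S → t c f]
tctcfnnnnnncScSEn ⇒ tctcfnnnnnnctcfcSEn   [S → t c f]
tctcfnnnnnnctcfcSEn ⇒ tctcfnnnnnnctcfctcfEn   [S → t c f]
tctcfnnnnnnctcfctcfEn ⇒ tctcfnnnnnnctcfctcffn   [E → f]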